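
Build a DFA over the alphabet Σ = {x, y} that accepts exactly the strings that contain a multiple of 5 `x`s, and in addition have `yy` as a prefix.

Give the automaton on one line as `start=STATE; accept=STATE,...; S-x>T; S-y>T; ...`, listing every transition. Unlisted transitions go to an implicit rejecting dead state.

Build one automaton per condition and run them in lockstep. One (5 states) tracks the count of `x`s modulo 5; the other (4 states) tracks whether the input so far still matches the prefix `yy`. Each combined state is a pair, one component from each; accept when both components accept. Minimizing collapses redundant product states.
8 states suffice.
        x   y  
>  q0   q1  q2 
   q1   q1  q1 
   q2   q1  q3 
 * q3   q4  q3 
   q4   q5  q4 
   q5   q6  q5 
   q6   q7  q6 
   q7   q3  q7 
(> = start, * = accepting)

start=q0; accept=q3; q0-x>q1; q0-y>q2; q1-x>q1; q1-y>q1; q2-x>q1; q2-y>q3; q3-x>q4; q3-y>q3; q4-x>q5; q4-y>q4; q5-x>q6; q5-y>q5; q6-x>q7; q6-y>q6; q7-x>q3; q7-y>q7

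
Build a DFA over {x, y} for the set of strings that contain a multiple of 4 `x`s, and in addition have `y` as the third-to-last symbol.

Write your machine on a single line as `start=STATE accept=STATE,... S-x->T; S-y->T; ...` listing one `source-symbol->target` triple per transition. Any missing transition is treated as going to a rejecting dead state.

start=s0; accept=s7,s12,s13,s14; s0-x->s1; s0-y->s2; s1-x->s3; s1-y->s1; s2-x->s1; s2-y->s4; s3-x->s5; s3-y->s6; s4-x->s1; s4-y->s7; s5-x->s0; s5-y->s8; s6-x->s9; s6-y->s6; s7-x->s1; s7-y->s7; s8-x->s10; s8-y->s11; s9-x->s12; s9-y->s8; s10-x->s1; s10-y->s13; s11-x->s14; s11-y->s11; s12-x->s1; s12-y->s2; s13-x->s1; s13-y->s4; s14-x->s1; s14-y->s13

Handle the two conditions separately and then intersect. One (4 states) tracks the count of `x`s modulo 4; the other (15 states) tracks the last 3 symbols read. Each combined state is a pair, one component from each; accept when both components accept. Equivalent product states are then merged.
With 15 states:
          x    y  
>  s0     s1   s2 
   s1     s3   s1 
   s2     s1   s4 
   s3     s5   s6 
   s4     s1   s7 
   s5     s0   s8 
   s6     s9   s6 
 * s7     s1   s7 
   s8    s10  s11 
   s9    s12   s8 
   s10    s1  s13 
   s11   s14  s11 
 * s12    s1   s2 
 * s13    s1   s4 
 * s14    s1  s13 
(> = start, * = accepting)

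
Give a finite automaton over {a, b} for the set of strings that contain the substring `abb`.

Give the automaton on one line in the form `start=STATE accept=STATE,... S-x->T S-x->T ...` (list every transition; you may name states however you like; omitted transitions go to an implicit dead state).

start=s0 accept=s3 s0-a->s1 s0-b->s0 s1-a->s1 s1-b->s2 s2-a->s1 s2-b->s3 s3-a->s3 s3-b->s3

States s0..s2 record the length of the longest prefix of `abb` that matches the current input suffix. Reaching s3 means `abb` has been seen, and we stay there forever. Accept from s3.
With 4 states:
        a   b  
>  s0   s1  s0 
   s1   s1  s2 
   s2   s1  s3 
 * s3   s3  s3 
(> = start, * = accepting)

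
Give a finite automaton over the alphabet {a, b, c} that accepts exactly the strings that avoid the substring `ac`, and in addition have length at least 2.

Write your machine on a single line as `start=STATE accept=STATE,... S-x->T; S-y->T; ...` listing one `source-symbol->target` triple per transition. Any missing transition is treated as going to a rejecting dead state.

start=s0; accept=s3,s4,s6,s7; s0-a->s1; s0-b->s2; s0-c->s2; s1-a->s3; s1-b->s4; s1-c->s5; s2-a->s3; s2-b->s4; s2-c->s4; s3-a->s6; s3-b->s7; s3-c->s8; s4-a->s6; s4-b->s7; s4-c->s7; s5-a->s8; s5-b->s8; s5-c->s8; s6-a->s6; s6-b->s7; s6-c->s8; s7-a->s6; s7-b->s7; s7-c->s7; s8-a->s8; s8-b->s8; s8-c->s8

Run two small machines in parallel and take their product. One (3 states) tracks partial matches of the forbidden pattern `ac`; the other (4 states) tracks the input length, saturating at 3. Each combined state is a pair, one component from each; accept when both components accept.
9 states suffice.
        a   b   c  
>  s0   s1  s2  s2 
   s1   s3  s4  s5 
   s2   s3  s4  s4 
 * s3   s6  s7  s8 
 * s4   s6  s7  s7 
   s5   s8  s8  s8 
 * s6   s6  s7  s8 
 * s7   s6  s7  s7 
   s8   s8  s8  s8 
(> = start, * = accepting)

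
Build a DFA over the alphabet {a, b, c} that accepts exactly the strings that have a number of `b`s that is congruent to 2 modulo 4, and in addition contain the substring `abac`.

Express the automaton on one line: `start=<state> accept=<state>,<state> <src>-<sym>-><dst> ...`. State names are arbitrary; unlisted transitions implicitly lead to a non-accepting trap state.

start=s0 accept=s14 s0-a->s1 s0-b->s2 s0-c->s0 s1-a->s1 s1-b->s3 s1-c->s0 s2-a->s4 s2-b->s5 s2-c->s2 s3-a->s6 s3-b->s5 s3-c->s2 s4-a->s4 s4-b->s7 s4-c->s2 s5-a->s8 s5-b->s9 s5-c->s5 s6-a->s4 s6-b->s7 s6-c->s10 s7-a->s11 s7-b->s9 s7-c->s5 s8-a->s8 s8-b->s12 s8-c->s5 s9-a->s13 s9-b->s0 s9-c->s9 s10-a->s10 s10-b->s14 s10-c->s10 s11-a->s8 s11-b->s12 s11-c->s14 s12-a->s15 s12-b->s0 s12-c->s9 s13-a->s13 s13-b->s16 s13-c->s9 s14-a->s14 s14-b->s17 s14-c->s14 s15-a->s13 s15-b->s16 s15-c->s17 s16-a->s18 s16-b->s2 s16-c->s0 s17-a->s17 s17-b->s19 s17-c->s17 s18-a->s1 s18-b->s3 s18-c->s19 s19-a->s19 s19-b->s10 s19-c->s19

Build one automaton per condition and run them in lockstep. The first has 4 states tracking the count of `b`s modulo 4; the second has 5 states tracking whether and how much of `abac` has been seen. A product state is a pair (one from each), accepting exactly when both do.
With 20 states:
          a    b    c  
>  s0     s1   s2   s0 
   s1     s1   s3   s0 
   s2     s4   s5   s2 
   s3     s6   s5   s2 
   s4     s4   s7   s2 
   s5     s8   s9   s5 
   s6     s4   s7  s10 
   s7    s11   s9   s5 
   s8     s8  s12   s5 
   s9    s13   s0   s9 
   s10   s10  s14  s10 
   s11    s8  s12  s14 
   s12   s15   s0   s9 
   s13   s13  s16   s9 
 * s14   s14  s17  s14 
   s15   s13  s16  s17 
   s16   s18   s2   s0 
   s17   s17  s19  s17 
   s18    s1   s3  s19 
   s19   s19  s10  s19 
(> = start, * = accepting)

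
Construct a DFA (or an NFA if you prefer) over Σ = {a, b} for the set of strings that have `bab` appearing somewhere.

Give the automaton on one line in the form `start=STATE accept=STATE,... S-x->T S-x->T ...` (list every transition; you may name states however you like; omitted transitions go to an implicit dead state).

start=s0 accept=s3 s0-a->s0 s0-b->s1 s1-a->s2 s1-b->s1 s2-a->s0 s2-b->s3 s3-a->s3 s3-b->s3

Track how much of `bab` has been matched so far: state s0 is no progress, s3 is the absorbing accept state reached once `bab` has occurred. Intermediate states record partial matches; on a mismatch, fall back to the longest reusable overlap.
A 4-state machine:
        a   b  
>  s0   s0  s1 
   s1   s2  s1 
   s2   s0  s3 
 * s3   s3  s3 
(> = start, * = accepting)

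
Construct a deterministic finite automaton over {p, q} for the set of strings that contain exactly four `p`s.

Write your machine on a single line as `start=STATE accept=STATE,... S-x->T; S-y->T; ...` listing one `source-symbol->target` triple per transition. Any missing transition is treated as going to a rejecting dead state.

start=s0; accept=s4; s0-p->s1; s0-q->s0; s1-p->s2; s1-q->s1; s2-p->s3; s2-q->s2; s3-p->s4; s3-q->s3; s4-p->s5; s4-q->s4; s5-p->s5; s5-q->s5

Count `p`s, saturating at 5: states s0 through s4 mean 0 through 4 `p`s seen; s5 means more than 4. Each `p` increments (capped at s5); other symbols loop. Accept from {s4}.
A 6-state machine:
        p   q  
>  s0   s1  s0 
   s1   s2  s1 
   s2   s3  s2 
   s3   s4  s3 
 * s4   s5  s4 
   s5   s5  s5 
(> = start, * = accepting)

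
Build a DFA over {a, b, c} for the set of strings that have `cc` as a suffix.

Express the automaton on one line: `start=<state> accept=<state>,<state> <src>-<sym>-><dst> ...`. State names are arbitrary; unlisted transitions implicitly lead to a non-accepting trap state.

start=q0 accept=q2 q0-a->q0 q0-b->q0 q0-c->q1 q1-a->q0 q1-b->q0 q1-c->q2 q2-a->q0 q2-b->q0 q2-c->q2

Remember how much of `cc` the current input suffix matches. State q0 means no match yet; q1 means the last symbol is `c`; q2 means the last 2 symbols are `cc`. Only q2 accepts. On a mismatch, fall back to the longest proper suffix that is still a prefix of `cc`.
With 3 states:
        a   b   c  
>  q0   q0  q0  q1 
   q1   q0  q0  q2 
 * q2   q0  q0  q2 
(> = start, * = accepting)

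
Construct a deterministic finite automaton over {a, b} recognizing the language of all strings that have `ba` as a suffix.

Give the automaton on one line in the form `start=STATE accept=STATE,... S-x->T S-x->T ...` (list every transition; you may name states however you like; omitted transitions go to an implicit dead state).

Let each state record the length of the longest suffix of the input read so far that is also a prefix of `ba`. q1 means the last symbol is `b`; q2 means the last 2 symbols are `ba`. Accept only at q2, where the string currently ends in `ba`.
3 states suffice.
        a   b  
>  q0   q0  q1 
   q1   q2  q1 
 * q2   q0  q1 
(> = start, * = accepting)

start=q0 accept=q2 q0-a->q0 q0-b->q1 q1-a->q2 q1-b->q1 q2-a->q0 q2-b->q1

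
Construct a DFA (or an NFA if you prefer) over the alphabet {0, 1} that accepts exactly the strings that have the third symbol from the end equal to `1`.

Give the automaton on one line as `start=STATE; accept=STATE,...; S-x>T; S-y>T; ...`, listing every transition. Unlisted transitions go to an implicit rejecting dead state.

A DFA must remember the last 3 symbols (since which symbol is third-to-last isn't known until the input ends). Use one state per possible window of the last ≤3 symbols; accept from those whose window starts with `1`.
          0    1  
>  q0     q1   q2 
   q1     q3   q4 
   q2     q5   q6 
   q3     q7   q8 
   q4     q9  q10 
   q5    q11  q12 
   q6    q13  q14 
   q7     q7   q8 
   q8     q9  q10 
   q9    q11  q12 
   q10   q13  q14 
 * q11    q7   q8 
 * q12    q9  q10 
 * q13   q11  q12 
 * q14   q13  q14 
(> = start, * = accepting)

start=q0; accept=q11,q12,q13,q14; q0-0>q1; q0-1>q2; q1-0>q3; q1-1>q4; q2-0>q5; q2-1>q6; q3-0>q7; q3-1>q8; q4-0>q9; q4-1>q10; q5-0>q11; q5-1>q12; q6-0>q13; q6-1>q14; q7-0>q7; q7-1>q8; q8-0>q9; q8-1>q10; q9-0>q11; q9-1>q12; q10-0>q13; q10-1>q14; q11-0>q7; q11-1>q8; q12-0>q9; q12-1>q10; q13-0>q11; q13-1>q12; q14-0>q13; q14-1>q14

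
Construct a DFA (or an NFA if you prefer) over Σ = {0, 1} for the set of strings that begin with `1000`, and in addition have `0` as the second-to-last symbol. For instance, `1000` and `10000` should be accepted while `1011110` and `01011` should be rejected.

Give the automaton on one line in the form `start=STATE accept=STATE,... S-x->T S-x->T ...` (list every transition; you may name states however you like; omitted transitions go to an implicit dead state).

Run two small machines in parallel and take their product. One (6 states) tracks whether the input so far still matches the prefix `1000`; the other (7 states) tracks the last 2 symbols read. Each combined state is a pair, one component from each; accept when both components accept. Minimizing collapses redundant product states.
        0   1  
>  q0   q1  q2 
   q1   q1  q1 
   q2   q3  q1 
   q3   q4  q1 
   q4   q5  q1 
 * q5   q5  q6 
 * q6   q7  q8 
   q7   q5  q6 
   q8   q7  q8 
(> = start, * = accepting)

start=q0 accept=q5,q6 q0-0->q1 q0-1->q2 q1-0->q1 q1-1->q1 q2-0->q3 q2-1->q1 q3-0->q4 q3-1->q1 q4-0->q5 q4-1->q1 q5-0->q5 q5-1->q6 q6-0->q7 q6-1->q8 q7-0->q5 q7-1->q6 q8-0->q7 q8-1->q8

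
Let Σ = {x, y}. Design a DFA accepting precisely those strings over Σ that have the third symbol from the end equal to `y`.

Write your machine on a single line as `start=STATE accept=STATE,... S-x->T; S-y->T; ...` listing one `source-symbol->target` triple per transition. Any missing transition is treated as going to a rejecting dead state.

start=q0; accept=q11,q12,q13,q14; q0-x->q1; q0-y->q2; q1-x->q3; q1-y->q4; q2-x->q5; q2-y->q6; q3-x->q7; q3-y->q8; q4-x->q9; q4-y->q10; q5-x->q11; q5-y->q12; q6-x->q13; q6-y->q14; q7-x->q7; q7-y->q8; q8-x->q9; q8-y->q10; q9-x->q11; q9-y->q12; q10-x->q13; q10-y->q14; q11-x->q7; q11-y->q8; q12-x->q9; q12-y->q10; q13-x->q11; q13-y->q12; q14-x->q13; q14-y->q14

Because acceptance depends on a position counted from the end, the machine has to buffer the most recent 3 symbols. Make each state the string of the last up-to-3 symbols read; on input `x` shift the window left and append `x`. Accept when the buffered window has length 3 and begins with `y`.
15 states suffice.
          x    y  
>  q0     q1   q2 
   q1     q3   q4 
   q2     q5   q6 
   q3     q7   q8 
   q4     q9  q10 
   q5    q11  q12 
   q6    q13  q14 
   q7     q7   q8 
   q8     q9  q10 
   q9    q11  q12 
   q10   q13  q14 
 * q11    q7   q8 
 * q12    q9  q10 
 * q13   q11  q12 
 * q14   q13  q14 
(> = start, * = accepting)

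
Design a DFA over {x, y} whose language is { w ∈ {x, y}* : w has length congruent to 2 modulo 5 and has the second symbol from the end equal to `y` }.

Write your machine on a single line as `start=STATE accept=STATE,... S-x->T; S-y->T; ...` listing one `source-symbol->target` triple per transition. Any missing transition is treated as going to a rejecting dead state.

Build one automaton per condition and run them in lockstep. The first has 5 states tracking the input length modulo 5; the second has 7 states tracking the last 2 symbols read. A product state is a pair (one from each), accepting exactly when both do. Equivalent product states are then merged.
A 7-state machine:
        x   y  
>  S0   S1  S2 
   S1   S3  S3 
   S2   S4  S4 
   S3   S5  S5 
 * S4   S5  S5 
   S5   S6  S6 
   S6   S0  S0 
(> = start, * = accepting)

start=S0; accept=S4; S0-x->S1; S0-y->S2; S1-x->S3; S1-y->S3; S2-x->S4; S2-y->S4; S3-x->S5; S3-y->S5; S4-x->S5; S4-y->S5; S5-x->S6; S5-y->S6; S6-x->S0; S6-y->S0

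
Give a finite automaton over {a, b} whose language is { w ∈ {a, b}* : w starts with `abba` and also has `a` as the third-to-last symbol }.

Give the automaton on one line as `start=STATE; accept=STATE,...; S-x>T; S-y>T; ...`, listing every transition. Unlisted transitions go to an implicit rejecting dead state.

Handle the two conditions separately and then intersect. One (6 states) tracks whether the input so far still matches the prefix `abba`; the other (15 states) tracks the last 3 symbols read. Each combined state is a pair, one component from each; accept when both components accept.
With 24 states:
          a    b  
>  q0     q1   q2 
   q1     q3   q4 
   q2     q5   q6 
   q3     q7   q8 
   q4     q9  q10 
   q5    q11  q12 
   q6    q13  q14 
   q7     q7   q8 
   q8     q9  q15 
   q9    q11  q12 
   q10   q16  q14 
   q11    q7   q8 
   q12    q9  q15 
   q13   q11  q12 
   q14   q13  q14 
   q15   q13  q14 
   q16   q17  q18 
   q17   q19  q20 
   q18   q21  q22 
 * q19   q19  q20 
 * q20   q21  q22 
 * q21   q17  q18 
 * q22   q16  q23 
   q23   q16  q23 
(> = start, * = accepting)

start=q0; accept=q19,q20,q21,q22; q0-a>q1; q0-b>q2; q1-a>q3; q1-b>q4; q2-a>q5; q2-b>q6; q3-a>q7; q3-b>q8; q4-a>q9; q4-b>q10; q5-a>q11; q5-b>q12; q6-a>q13; q6-b>q14; q7-a>q7; q7-b>q8; q8-a>q9; q8-b>q15; q9-a>q11; q9-b>q12; q10-a>q16; q10-b>q14; q11-a>q7; q11-b>q8; q12-a>q9; q12-b>q15; q13-a>q11; q13-b>q12; q14-a>q13; q14-b>q14; q15-a>q13; q15-b>q14; q16-a>q17; q16-b>q18; q17-a>q19; q17-b>q20; q18-a>q21; q18-b>q22; q19-a>q19; q19-b>q20; q20-a>q21; q20-b>q22; q21-a>q17; q21-b>q18; q22-a>q16; q22-b>q23; q23-a>q16; q23-b>q23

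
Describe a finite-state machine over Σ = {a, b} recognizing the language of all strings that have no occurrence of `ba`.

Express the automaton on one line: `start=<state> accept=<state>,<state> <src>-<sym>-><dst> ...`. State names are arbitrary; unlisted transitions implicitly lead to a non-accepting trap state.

start=q0 accept=q0,q1 q0-a->q0 q0-b->q1 q1-a->q2 q1-b->q1 q2-a->q2 q2-b->q2

Track partial matches of the forbidden pattern `ba`. State q2 is a dead state reached once `ba` has occurred; every other state accepts. q0 means no part of `ba` is currently matched.
        a   b  
>* q0   q0  q1 
 * q1   q2  q1 
   q2   q2  q2 
(> = start, * = accepting)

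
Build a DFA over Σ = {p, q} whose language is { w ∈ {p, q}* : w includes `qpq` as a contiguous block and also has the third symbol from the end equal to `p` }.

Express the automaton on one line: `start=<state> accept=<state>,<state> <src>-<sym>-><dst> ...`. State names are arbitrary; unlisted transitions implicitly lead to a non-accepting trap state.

start=S0 accept=S4,S5,S9,S10 S0-p->S0 S0-q->S1 S1-p->S2 S1-q->S1 S2-p->S0 S2-q->S3 S3-p->S4 S3-q->S5 S4-p->S6 S4-q->S3 S5-p->S7 S5-q->S8 S6-p->S9 S6-q->S10 S7-p->S6 S7-q->S3 S8-p->S7 S8-q->S8 S9-p->S9 S9-q->S10 S10-p->S4 S10-q->S5

Handle the two conditions separately and then intersect. One (4 states) tracks whether and how much of `qpq` has been seen; the other (15 states) tracks the last 3 symbols read. Each combined state is a pair, one component from each; accept when both components accept. After merging equivalent states the machine shrinks.
11 states suffice.
          p    q  
>  S0     S0   S1 
   S1     S2   S1 
   S2     S0   S3 
   S3     S4   S5 
 * S4     S6   S3 
 * S5     S7   S8 
   S6     S9  S10 
   S7     S6   S3 
   S8     S7   S8 
 * S9     S9  S10 
 * S10    S4   S5 
(> = start, * = accepting)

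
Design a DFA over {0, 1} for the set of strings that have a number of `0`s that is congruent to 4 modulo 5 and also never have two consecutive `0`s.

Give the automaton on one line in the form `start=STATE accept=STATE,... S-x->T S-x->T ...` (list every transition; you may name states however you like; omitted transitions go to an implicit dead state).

Run two small machines in parallel and take their product. One (5 states) tracks the count of `0`s modulo 5; the other (3 states) tracks partial matches of the forbidden pattern `00`. Each combined state is a pair, one component from each; accept when both components accept. After merging equivalent states the machine shrinks.
11 states suffice.
          0    1  
>  S0     S1   S0 
   S1     S2   S3 
   S2     S2   S2 
   S3     S4   S3 
   S4     S2   S5 
   S5     S6   S5 
   S6     S2   S7 
   S7     S8   S7 
 * S8     S2   S9 
 * S9    S10   S9 
   S10    S2   S0 
(> = start, * = accepting)

start=S0 accept=S8,S9 S0-0->S1 S0-1->S0 S1-0->S2 S1-1->S3 S2-0->S2 S2-1->S2 S3-0->S4 S3-1->S3 S4-0->S2 S4-1->S5 S5-0->S6 S5-1->S5 S6-0->S2 S6-1->S7 S7-0->S8 S7-1->S7 S8-0->S2 S8-1->S9 S9-0->S10 S9-1->S9 S10-0->S2 S10-1->S0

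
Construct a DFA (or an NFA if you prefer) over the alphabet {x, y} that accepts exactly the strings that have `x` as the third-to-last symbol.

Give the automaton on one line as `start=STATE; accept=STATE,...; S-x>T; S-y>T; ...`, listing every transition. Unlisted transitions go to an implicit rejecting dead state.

Because acceptance depends on a position counted from the end, the machine has to buffer the most recent 3 symbols. Make each state the string of the last up-to-3 symbols read; on input `x` shift the window left and append `x`. Accept when the buffered window has length 3 and begins with `x`.
A 15-state machine:
          x    y  
>  s0     s1   s2 
   s1     s3   s4 
   s2     s5   s6 
   s3     s7   s8 
   s4     s9  s10 
   s5    s11  s12 
   s6    s13  s14 
 * s7     s7   s8 
 * s8     s9  s10 
 * s9    s11  s12 
 * s10   s13  s14 
   s11    s7   s8 
   s12    s9  s10 
   s13   s11  s12 
   s14   s13  s14 
(> = start, * = accepting)

start=s0; accept=s7,s8,s9,s10; s0-x>s1; s0-y>s2; s1-x>s3; s1-y>s4; s2-x>s5; s2-y>s6; s3-x>s7; s3-y>s8; s4-x>s9; s4-y>s10; s5-x>s11; s5-y>s12; s6-x>s13; s6-y>s14; s7-x>s7; s7-y>s8; s8-x>s9; s8-y>s10; s9-x>s11; s9-y>s12; s10-x>s13; s10-y>s14; s11-x>s7; s11-y>s8; s12-x>s9; s12-y>s10; s13-x>s11; s13-y>s12; s14-x>s13; s14-y>s14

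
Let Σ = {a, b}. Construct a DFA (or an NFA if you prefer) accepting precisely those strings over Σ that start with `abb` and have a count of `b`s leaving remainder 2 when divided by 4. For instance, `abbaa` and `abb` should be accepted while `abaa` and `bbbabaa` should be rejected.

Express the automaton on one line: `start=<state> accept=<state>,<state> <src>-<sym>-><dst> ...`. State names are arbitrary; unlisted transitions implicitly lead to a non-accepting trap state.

Handle the two conditions separately and then intersect. One (5 states) tracks whether the input so far still matches the prefix `abb`; the other (4 states) tracks the count of `b`s modulo 4. Each combined state is a pair, one component from each; accept when both components accept.
          a    b  
>  q0     q1   q2 
   q1     q3   q4 
   q2     q2   q5 
   q3     q3   q2 
   q4     q2   q6 
   q5     q5   q7 
 * q6     q6   q8 
   q7     q7   q3 
   q8     q8   q9 
   q9     q9  q10 
   q10   q10   q6 
(> = start, * = accepting)

start=q0 accept=q6 q0-a->q1 q0-b->q2 q1-a->q3 q1-b->q4 q2-a->q2 q2-b->q5 q3-a->q3 q3-b->q2 q4-a->q2 q4-b->q6 q5-a->q5 q5-b->q7 q6-a->q6 q6-b->q8 q7-a->q7 q7-b->q3 q8-a->q8 q8-b->q9 q9-a->q9 q9-b->q10 q10-a->q10 q10-b->q6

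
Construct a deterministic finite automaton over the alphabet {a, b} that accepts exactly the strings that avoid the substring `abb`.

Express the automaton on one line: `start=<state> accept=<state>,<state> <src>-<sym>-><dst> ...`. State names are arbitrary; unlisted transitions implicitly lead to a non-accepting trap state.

start=q0 accept=q0,q1,q2 q0-a->q1 q0-b->q0 q1-a->q1 q1-b->q2 q2-a->q1 q2-b->q3 q3-a->q3 q3-b->q3

This is the complement of 'contains `abb`'. Use the same substring-matching states — q0 through q3 holding how much of `abb` has just been matched — but flip the accepting set: everything except the trap q3 accepts.
With 4 states:
        a   b  
>* q0   q1  q0 
 * q1   q1  q2 
 * q2   q1  q3 
   q3   q3  q3 
(> = start, * = accepting)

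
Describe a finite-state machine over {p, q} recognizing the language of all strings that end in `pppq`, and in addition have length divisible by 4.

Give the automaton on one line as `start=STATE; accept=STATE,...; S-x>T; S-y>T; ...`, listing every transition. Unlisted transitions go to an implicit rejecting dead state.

start=A; accept=H; A-p>B; A-q>C; B-p>D; B-q>E; C-p>E; C-q>E; D-p>F; D-q>G; E-p>G; E-q>G; F-p>A; F-q>H; G-p>A; G-q>A; H-p>B; H-q>C

Handle the two conditions separately and then intersect. The first has 5 states tracking how much of the suffix `pppq` has currently been matched; the second has 4 states tracking the input length modulo 4. A product state is a pair (one from each), accepting exactly when both do. Minimizing collapses redundant product states.
       p  q 
>  A   B  C 
   B   D  E 
   C   E  E 
   D   F  G 
   E   G  G 
   F   A  H 
   G   A  A 
 * H   B  C 
(> = start, * = accepting)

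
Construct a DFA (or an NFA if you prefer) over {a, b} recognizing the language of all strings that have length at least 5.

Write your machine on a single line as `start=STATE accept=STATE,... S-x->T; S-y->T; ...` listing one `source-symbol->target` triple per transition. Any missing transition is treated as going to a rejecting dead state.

We only need to distinguish lengths 0, 1, …, 5, and '>5'. Chain q0 → q1 → q2 → q3 → q4 → q5 → q6 on every symbol, with q6 looping. Accepting states: {q5, q6}.
A 7-state machine:
        a   b  
>  q0   q1  q1 
   q1   q2  q2 
   q2   q3  q3 
   q3   q4  q4 
   q4   q5  q5 
 * q5   q6  q6 
 * q6   q6  q6 
(> = start, * = accepting)

start=q0; accept=q5,q6; q0-a->q1; q0-b->q1; q1-a->q2; q1-b->q2; q2-a->q3; q2-b->q3; q3-a->q4; q3-b->q4; q4-a->q5; q4-b->q5; q5-a->q6; q5-b->q6; q6-a->q6; q6-b->q6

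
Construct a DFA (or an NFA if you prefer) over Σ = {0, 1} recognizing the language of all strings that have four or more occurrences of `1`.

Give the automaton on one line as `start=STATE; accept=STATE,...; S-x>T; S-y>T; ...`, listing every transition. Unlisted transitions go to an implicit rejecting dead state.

Count `1`s, saturating at 5: states S0 through S4 mean 0 through 4 `1`s seen; S5 means more than 4. Each `1` increments (capped at S5); other symbols loop. Accept from {S4, S5}.
        0   1  
>  S0   S0  S1 
   S1   S1  S2 
   S2   S2  S3 
   S3   S3  S4 
 * S4   S4  S5 
 * S5   S5  S5 
(> = start, * = accepting)

start=S0; accept=S4,S5; S0-0>S0; S0-1>S1; S1-0>S1; S1-1>S2; S2-0>S2; S2-1>S3; S3-0>S3; S3-1>S4; S4-0>S4; S4-1>S5; S5-0>S5; S5-1>S5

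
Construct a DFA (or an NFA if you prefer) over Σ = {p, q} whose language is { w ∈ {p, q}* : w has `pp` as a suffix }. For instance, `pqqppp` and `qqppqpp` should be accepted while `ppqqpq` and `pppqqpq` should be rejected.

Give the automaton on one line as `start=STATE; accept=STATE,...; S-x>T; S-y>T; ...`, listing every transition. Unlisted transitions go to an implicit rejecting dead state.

start=A; accept=C; A-p>B; A-q>A; B-p>C; B-q>A; C-p>C; C-q>A

Let each state record the length of the longest suffix of the input read so far that is also a prefix of `pp`. B means the last symbol is `p`; C means the last 2 symbols are `pp`. Accept only at C, where the string currently ends in `pp`.
A 3-state machine:
       p  q 
>  A   B  A 
   B   C  A 
 * C   C  A 
(> = start, * = accepting)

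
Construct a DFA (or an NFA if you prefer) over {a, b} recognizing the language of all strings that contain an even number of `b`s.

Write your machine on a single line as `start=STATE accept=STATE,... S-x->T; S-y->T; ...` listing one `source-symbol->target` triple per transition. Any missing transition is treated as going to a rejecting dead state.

Keep the running count of `b`s modulo 2: each `b` advances along the cycle q0 → q1 → q0 while other symbols loop. Accept at q0.
2 states suffice.
        a   b  
>* q0   q0  q1 
   q1   q1  q0 
(> = start, * = accepting)

start=q0; accept=q0; q0-a->q0; q0-b->q1; q1-a->q1; q1-b->q0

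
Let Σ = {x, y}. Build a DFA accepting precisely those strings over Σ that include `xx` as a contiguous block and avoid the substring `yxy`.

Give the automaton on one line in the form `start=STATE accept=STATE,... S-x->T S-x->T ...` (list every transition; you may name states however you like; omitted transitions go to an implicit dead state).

start=s0 accept=s3,s5,s7 s0-x->s1 s0-y->s2 s1-x->s3 s1-y->s2 s2-x->s4 s2-y->s2 s3-x->s3 s3-y->s5 s4-x->s3 s4-y->s6 s5-x->s7 s5-y->s5 s6-x->s6 s6-y->s6 s7-x->s3 s7-y->s6

Handle the two conditions separately and then intersect. The first has 3 states tracking whether and how much of `xx` has been seen; the second has 4 states tracking partial matches of the forbidden pattern `yxy`. A product state is a pair (one from each), accepting exactly when both do. Minimizing collapses redundant product states.
With 8 states:
        x   y  
>  s0   s1  s2 
   s1   s3  s2 
   s2   s4  s2 
 * s3   s3  s5 
   s4   s3  s6 
 * s5   s7  s5 
   s6   s6  s6 
 * s7   s3  s6 
(> = start, * = accepting)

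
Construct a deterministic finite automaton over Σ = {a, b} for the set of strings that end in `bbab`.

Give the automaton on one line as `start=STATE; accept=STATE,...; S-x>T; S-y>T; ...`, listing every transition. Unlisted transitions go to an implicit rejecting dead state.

start=S0; accept=S4; S0-a>S0; S0-b>S1; S1-a>S0; S1-b>S2; S2-a>S3; S2-b>S2; S3-a>S0; S3-b>S4; S4-a>S0; S4-b>S2

Let each state record the length of the longest suffix of the input read so far that is also a prefix of `bbab`. S1 means the last symbol is `b`; S2 means the last 2 symbols are `bb`; S3 means the last 3 symbols are `bba`; S4 means the last 4 symbols are `bbab`. Accept only at S4, where the string currently ends in `bbab`.
5 states suffice.
        a   b  
>  S0   S0  S1 
   S1   S0  S2 
   S2   S3  S2 
   S3   S0  S4 
 * S4   S0  S2 
(> = start, * = accepting)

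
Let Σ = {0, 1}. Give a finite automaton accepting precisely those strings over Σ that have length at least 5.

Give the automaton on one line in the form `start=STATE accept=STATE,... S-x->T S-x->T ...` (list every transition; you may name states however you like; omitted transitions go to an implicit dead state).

We only need to distinguish lengths 0, 1, …, 5, and '>5'. Chain q0 → q1 → q2 → q3 → q4 → q5 → q6 on every symbol, with q6 looping. Accepting states: {q5, q6}.
        0   1  
>  q0   q1  q1 
   q1   q2  q2 
   q2   q3  q3 
   q3   q4  q4 
   q4   q5  q5 
 * q5   q6  q6 
 * q6   q6  q6 
(> = start, * = accepting)

start=q0 accept=q5,q6 q0-0->q1 q0-1->q1 q1-0->q2 q1-1->q2 q2-0->q3 q2-1->q3 q3-0->q4 q3-1->q4 q4-0->q5 q4-1->q5 q5-0->q6 q5-1->q6 q6-0->q6 q6-1->q6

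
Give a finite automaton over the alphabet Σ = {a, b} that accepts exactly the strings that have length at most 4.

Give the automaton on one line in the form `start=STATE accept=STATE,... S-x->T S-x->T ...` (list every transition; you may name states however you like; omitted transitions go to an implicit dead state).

start=q0 accept=q0,q1,q2,q3,q4 q0-a->q1 q0-b->q1 q1-a->q2 q1-b->q2 q2-a->q3 q2-b->q3 q3-a->q4 q3-b->q4 q4-a->q5 q4-b->q5 q5-a->q5 q5-b->q5

We only need to distinguish lengths 0, 1, …, 4, and '>4'. Chain q0 → q1 → q2 → q3 → q4 → q5 on every symbol, with q5 looping. Accepting states: {q0, q1, q2, q3, q4}.
        a   b  
>* q0   q1  q1 
 * q1   q2  q2 
 * q2   q3  q3 
 * q3   q4  q4 
 * q4   q5  q5 
   q5   q5  q5 
(> = start, * = accepting)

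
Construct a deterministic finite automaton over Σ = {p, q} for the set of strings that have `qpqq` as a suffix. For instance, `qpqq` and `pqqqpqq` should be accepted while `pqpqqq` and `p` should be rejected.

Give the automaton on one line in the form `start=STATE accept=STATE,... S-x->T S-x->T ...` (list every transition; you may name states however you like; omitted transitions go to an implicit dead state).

Let each state record the length of the longest suffix of the input read so far that is also a prefix of `qpqq`. s1 means the last symbol is `q`; s2 means the last 2 symbols are `qp`; s3 means the last 3 symbols are `qpq`; s4 means the last 4 symbols are `qpqq`. Accept only at s4, where the string currently ends in `qpqq`.
        p   q  
>  s0   s0  s1 
   s1   s2  s1 
   s2   s0  s3 
   s3   s2  s4 
 * s4   s2  s1 
(> = start, * = accepting)

start=s0 accept=s4 s0-p->s0 s0-q->s1 s1-p->s2 s1-q->s1 s2-p->s0 s2-q->s3 s3-p->s2 s3-q->s4 s4-p->s2 s4-q->s1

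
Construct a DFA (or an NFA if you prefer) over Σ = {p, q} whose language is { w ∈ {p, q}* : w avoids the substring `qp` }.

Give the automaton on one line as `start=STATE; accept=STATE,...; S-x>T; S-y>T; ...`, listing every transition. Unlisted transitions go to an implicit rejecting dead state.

Track partial matches of the forbidden pattern `qp`. State s2 is a dead state reached once `qp` has occurred; every other state accepts. s0 means no part of `qp` is currently matched.
A 3-state machine:
        p   q  
>* s0   s0  s1 
 * s1   s2  s1 
   s2   s2  s2 
(> = start, * = accepting)

start=s0; accept=s0,s1; s0-p>s0; s0-q>s1; s1-p>s2; s1-q>s1; s2-p>s2; s2-q>s2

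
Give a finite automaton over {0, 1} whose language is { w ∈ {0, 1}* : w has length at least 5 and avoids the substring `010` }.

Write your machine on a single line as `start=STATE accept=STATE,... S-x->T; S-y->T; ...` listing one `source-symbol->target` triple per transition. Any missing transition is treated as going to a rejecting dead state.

start=s0; accept=s13,s14,s15; s0-0->s1; s0-1->s2; s1-0->s3; s1-1->s4; s2-0->s3; s2-1->s5; s3-0->s6; s3-1->s7; s4-0->s8; s4-1->s9; s5-0->s6; s5-1->s9; s6-0->s10; s6-1->s11; s7-0->s8; s7-1->s12; s8-0->s8; s8-1->s8; s9-0->s10; s9-1->s12; s10-0->s13; s10-1->s14; s11-0->s8; s11-1->s15; s12-0->s13; s12-1->s15; s13-0->s13; s13-1->s14; s14-0->s8; s14-1->s15; s15-0->s13; s15-1->s15

Run two small machines in parallel and take their product. One (7 states) tracks the input length, saturating at 6; the other (4 states) tracks partial matches of the forbidden pattern `010`. Each combined state is a pair, one component from each; accept when both components accept. Equivalent product states are then merged.
With 16 states:
          0    1  
>  s0     s1   s2 
   s1     s3   s4 
   s2     s3   s5 
   s3     s6   s7 
   s4     s8   s9 
   s5     s6   s9 
   s6    s10  s11 
   s7     s8  s12 
   s8     s8   s8 
   s9    s10  s12 
   s10   s13  s14 
   s11    s8  s15 
   s12   s13  s15 
 * s13   s13  s14 
 * s14    s8  s15 
 * s15   s13  s15 
(> = start, * = accepting)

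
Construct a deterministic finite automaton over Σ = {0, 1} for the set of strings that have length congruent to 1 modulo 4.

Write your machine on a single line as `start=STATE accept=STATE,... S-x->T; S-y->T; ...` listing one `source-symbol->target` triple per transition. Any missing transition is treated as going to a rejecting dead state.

Count input length modulo 4: every symbol advances one step around the cycle S0 → S1 → S2 → S3 → S0. Accept at S1.
        0   1  
>  S0   S1  S1 
 * S1   S2  S2 
   S2   S3  S3 
   S3   S0  S0 
(> = start, * = accepting)

start=S0; accept=S1; S0-0->S1; S0-1->S1; S1-0->S2; S1-1->S2; S2-0->S3; S2-1->S3; S3-0->S0; S3-1->S0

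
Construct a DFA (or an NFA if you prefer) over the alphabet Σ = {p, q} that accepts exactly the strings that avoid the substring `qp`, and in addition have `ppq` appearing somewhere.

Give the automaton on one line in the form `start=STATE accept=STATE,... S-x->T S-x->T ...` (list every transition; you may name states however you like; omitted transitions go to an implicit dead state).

start=s0 accept=s5 s0-p->s1 s0-q->s2 s1-p->s3 s1-q->s2 s2-p->s4 s2-q->s2 s3-p->s3 s3-q->s5 s4-p->s6 s4-q->s7 s5-p->s8 s5-q->s5 s6-p->s6 s6-q->s8 s7-p->s4 s7-q->s7 s8-p->s8 s8-q->s8

Handle the two conditions separately and then intersect. One (3 states) tracks partial matches of the forbidden pattern `qp`; the other (4 states) tracks whether and how much of `ppq` has been seen. Each combined state is a pair, one component from each; accept when both components accept.
9 states suffice.
        p   q  
>  s0   s1  s2 
   s1   s3  s2 
   s2   s4  s2 
   s3   s3  s5 
   s4   s6  s7 
 * s5   s8  s5 
   s6   s6  s8 
   s7   s4  s7 
   s8   s8  s8 
(> = start, * = accepting)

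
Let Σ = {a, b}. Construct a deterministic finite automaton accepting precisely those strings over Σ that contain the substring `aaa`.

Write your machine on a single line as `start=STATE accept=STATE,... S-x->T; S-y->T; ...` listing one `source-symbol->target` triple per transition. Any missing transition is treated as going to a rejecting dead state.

start=q0; accept=q3; q0-a->q1; q0-b->q0; q1-a->q2; q1-b->q0; q2-a->q3; q2-b->q0; q3-a->q3; q3-b->q3

Track how much of `aaa` has been matched so far: state q0 is no progress, q3 is the absorbing accept state reached once `aaa` has occurred. Intermediate states record partial matches; on a mismatch, fall back to the longest reusable overlap.
4 states suffice.
        a   b  
>  q0   q1  q0 
   q1   q2  q0 
   q2   q3  q0 
 * q3   q3  q3 
(> = start, * = accepting)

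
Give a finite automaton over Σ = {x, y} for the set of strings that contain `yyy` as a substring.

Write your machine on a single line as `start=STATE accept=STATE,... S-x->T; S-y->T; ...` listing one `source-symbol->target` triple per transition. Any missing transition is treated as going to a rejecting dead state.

Track how much of `yyy` has been matched so far: state A is no progress, D is the absorbing accept state reached once `yyy` has occurred. Intermediate states record partial matches; on a mismatch, fall back to the longest reusable overlap.
       x  y 
>  A   A  B 
   B   A  C 
   C   A  D 
 * D   D  D 
(> = start, * = accepting)

start=A; accept=D; A-x->A; A-y->B; B-x->A; B-y->C; C-x->A; C-y->D; D-x->D; D-y->D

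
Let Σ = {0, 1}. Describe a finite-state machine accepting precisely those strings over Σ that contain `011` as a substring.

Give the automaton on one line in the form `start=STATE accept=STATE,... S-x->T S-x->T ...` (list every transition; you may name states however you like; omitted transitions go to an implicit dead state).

Track how much of `011` has been matched so far: state q0 is no progress, q3 is the absorbing accept state reached once `011` has occurred. Intermediate states record partial matches; on a mismatch, fall back to the longest reusable overlap.
A 4-state machine:
        0   1  
>  q0   q1  q0 
   q1   q1  q2 
   q2   q1  q3 
 * q3   q3  q3 
(> = start, * = accepting)

start=q0 accept=q3 q0-0->q1 q0-1->q0 q1-0->q1 q1-1->q2 q2-0->q1 q2-1->q3 q3-0->q3 q3-1->q3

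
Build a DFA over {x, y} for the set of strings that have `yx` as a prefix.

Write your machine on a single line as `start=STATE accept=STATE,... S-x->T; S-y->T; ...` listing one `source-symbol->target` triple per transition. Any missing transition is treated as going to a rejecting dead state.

start=q0; accept=q2; q0-x->q3; q0-y->q1; q1-x->q2; q1-y->q3; q2-x->q2; q2-y->q2; q3-x->q3; q3-y->q3

Walk along `yx` while the input agrees: from q0 take `y` to q1, and so on. Any deviation drops to the rejecting sink q3. Once q2 is reached the prefix is confirmed and every continuation is accepted.
4 states suffice.
        x   y  
>  q0   q3  q1 
   q1   q2  q3 
 * q2   q2  q2 
   q3   q3  q3 
(> = start, * = accepting)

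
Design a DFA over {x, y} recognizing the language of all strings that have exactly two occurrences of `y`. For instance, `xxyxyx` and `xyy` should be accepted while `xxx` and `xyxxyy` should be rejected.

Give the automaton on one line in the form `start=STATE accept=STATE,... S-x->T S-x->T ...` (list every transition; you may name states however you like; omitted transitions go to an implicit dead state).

Only the number of `y`s matters, and only up to 3. Make a chain A → B → C → D advanced by each `y` (with D absorbing); every other symbol self-loops. The accepting set is {C}.
With 4 states:
       x  y 
>  A   A  B 
   B   B  C 
 * C   C  D 
   D   D  D 
(> = start, * = accepting)

start=A accept=C A-x->A A-y->B B-x->B B-y->C C-x->C C-y->D D-x->D D-y->D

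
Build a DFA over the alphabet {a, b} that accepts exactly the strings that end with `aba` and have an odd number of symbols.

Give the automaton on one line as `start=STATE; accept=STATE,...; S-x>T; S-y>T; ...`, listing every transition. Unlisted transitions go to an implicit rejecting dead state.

start=q0; accept=q6; q0-a>q1; q0-b>q2; q1-a>q3; q1-b>q4; q2-a>q3; q2-b>q0; q3-a>q1; q3-b>q5; q4-a>q6; q4-b>q2; q5-a>q7; q5-b>q0; q6-a>q3; q6-b>q4; q7-a>q1; q7-b>q5

Handle the two conditions separately and then intersect. One (4 states) tracks how much of the suffix `aba` has currently been matched; the other (2 states) tracks the input length modulo 2. Each combined state is a pair, one component from each; accept when both components accept.
        a   b  
>  q0   q1  q2 
   q1   q3  q4 
   q2   q3  q0 
   q3   q1  q5 
   q4   q6  q2 
   q5   q7  q0 
 * q6   q3  q4 
   q7   q1  q5 
(> = start, * = accepting)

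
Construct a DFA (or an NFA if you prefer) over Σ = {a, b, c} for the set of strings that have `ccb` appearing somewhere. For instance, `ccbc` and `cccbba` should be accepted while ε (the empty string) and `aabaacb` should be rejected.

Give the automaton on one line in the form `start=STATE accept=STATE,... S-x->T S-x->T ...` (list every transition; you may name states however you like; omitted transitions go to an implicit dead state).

start=q0 accept=q3 q0-a->q0 q0-b->q0 q0-c->q1 q1-a->q0 q1-b->q0 q1-c->q2 q2-a->q0 q2-b->q3 q2-c->q2 q3-a->q3 q3-b->q3 q3-c->q3

Track how much of `ccb` has been matched so far: state q0 is no progress, q3 is the absorbing accept state reached once `ccb` has occurred. Intermediate states record partial matches; on a mismatch, fall back to the longest reusable overlap.
4 states suffice.
        a   b   c  
>  q0   q0  q0  q1 
   q1   q0  q0  q2 
   q2   q0  q3  q2 
 * q3   q3  q3  q3 
(> = start, * = accepting)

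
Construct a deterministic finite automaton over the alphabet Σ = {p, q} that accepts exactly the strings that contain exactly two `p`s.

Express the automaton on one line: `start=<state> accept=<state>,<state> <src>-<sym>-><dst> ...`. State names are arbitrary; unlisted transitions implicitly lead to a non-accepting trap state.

start=S0 accept=S2 S0-p->S1 S0-q->S0 S1-p->S2 S1-q->S1 S2-p->S3 S2-q->S2 S3-p->S3 S3-q->S3

Count `p`s, saturating at 3: states S0 through S2 mean 0 through 2 `p`s seen; S3 means more than 2. Each `p` increments (capped at S3); other symbols loop. Accept from {S2}.
With 4 states:
        p   q  
>  S0   S1  S0 
   S1   S2  S1 
 * S2   S3  S2 
   S3   S3  S3 
(> = start, * = accepting)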